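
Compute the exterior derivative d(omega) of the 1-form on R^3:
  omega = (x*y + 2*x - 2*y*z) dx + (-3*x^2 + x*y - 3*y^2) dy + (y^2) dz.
d(omega) = (-7*x + y + 2*z) dx ∧ dy + (2*y) dx ∧ dz + (2*y) dy ∧ dz

For a 1-form omega = sum_i f_i dx_i, the exterior derivative is
  d(omega) = sum_{i < j} (∂f_j/∂x_i - ∂f_i/∂x_j) dx_i ∧ dx_j.
  coefficient of dx ∧ dy: ∂f_2/∂x - ∂f_1/∂y = ∂(-3*x^2 + x*y - 3*y^2)/∂x - ∂(x*y + 2*x - 2*y*z)/∂y = -7*x + y + 2*z
  coefficient of dx ∧ dz: ∂f_3/∂x - ∂f_1/∂z = ∂(y^2)/∂x - ∂(x*y + 2*x - 2*y*z)/∂z = 2*y
  coefficient of dy ∧ dz: ∂f_3/∂y - ∂f_2/∂z = ∂(y^2)/∂y - ∂(-3*x^2 + x*y - 3*y^2)/∂z = 2*y
Assembling: d(omega) = (-7*x + y + 2*z) dx ∧ dy + (2*y) dx ∧ dz + (2*y) dy ∧ dz.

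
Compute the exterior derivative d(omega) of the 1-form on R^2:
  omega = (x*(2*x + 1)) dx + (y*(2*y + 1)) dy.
d(omega) = 0

For a 1-form omega = sum_i f_i dx_i, the exterior derivative is
  d(omega) = sum_{i < j} (∂f_j/∂x_i - ∂f_i/∂x_j) dx_i ∧ dx_j.

Assembling: d(omega) = 0.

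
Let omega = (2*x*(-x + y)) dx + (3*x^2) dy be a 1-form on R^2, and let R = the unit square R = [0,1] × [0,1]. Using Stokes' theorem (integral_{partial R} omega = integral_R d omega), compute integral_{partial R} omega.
integral_(partial R) omega = 2

Stokes: integral_partial_R omega = integral_R d omega with d omega = (∂Q/∂x - ∂P/∂y) dx ∧ dy.
  ∂Q/∂x = 6*x
  ∂P/∂y = 2*x
  integrand = ∂Q/∂x - ∂P/∂y = 4*x.
Integrating over R: integral_0^1 integral_0^1 (4*x) dx dy = 2.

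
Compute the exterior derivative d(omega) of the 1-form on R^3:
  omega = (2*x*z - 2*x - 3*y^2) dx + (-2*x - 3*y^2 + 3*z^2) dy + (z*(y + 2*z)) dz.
d(omega) = (6*y - 2) dx ∧ dy + (-2*x) dx ∧ dz + (-5*z) dy ∧ dz

For a 1-form omega = sum_i f_i dx_i, the exterior derivative is
  d(omega) = sum_{i < j} (∂f_j/∂x_i - ∂f_i/∂x_j) dx_i ∧ dx_j.
  coefficient of dx ∧ dy: ∂f_2/∂x - ∂f_1/∂y = ∂(-2*x - 3*y^2 + 3*z^2)/∂x - ∂(2*x*z - 2*x - 3*y^2)/∂y = 6*y - 2
  coefficient of dx ∧ dz: ∂f_3/∂x - ∂f_1/∂z = ∂(z*(y + 2*z))/∂x - ∂(2*x*z - 2*x - 3*y^2)/∂z = -2*x
  coefficient of dy ∧ dz: ∂f_3/∂y - ∂f_2/∂z = ∂(z*(y + 2*z))/∂y - ∂(-2*x - 3*y^2 + 3*z^2)/∂z = -5*z
Assembling: d(omega) = (6*y - 2) dx ∧ dy + (-2*x) dx ∧ dz + (-5*z) dy ∧ dz.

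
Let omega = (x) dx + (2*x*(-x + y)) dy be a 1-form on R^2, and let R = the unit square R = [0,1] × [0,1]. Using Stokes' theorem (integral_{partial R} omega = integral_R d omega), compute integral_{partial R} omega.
integral_(partial R) omega = -1

Stokes: integral_partial_R omega = integral_R d omega with d omega = (∂Q/∂x - ∂P/∂y) dx ∧ dy.
  ∂Q/∂x = -4*x + 2*y
  ∂P/∂y = 0
  integrand = ∂Q/∂x - ∂P/∂y = -4*x + 2*y.
Integrating over R: integral_0^1 integral_0^1 (-4*x + 2*y) dx dy = -1.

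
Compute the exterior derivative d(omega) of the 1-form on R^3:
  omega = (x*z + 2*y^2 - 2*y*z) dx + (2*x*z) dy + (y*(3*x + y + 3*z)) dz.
d(omega) = (-4*y + 4*z) dx ∧ dy + (-x + 5*y) dx ∧ dz + (x + 2*y + 3*z) dy ∧ dz

For a 1-form omega = sum_i f_i dx_i, the exterior derivative is
  d(omega) = sum_{i < j} (∂f_j/∂x_i - ∂f_i/∂x_j) dx_i ∧ dx_j.
  coefficient of dx ∧ dy: ∂f_2/∂x - ∂f_1/∂y = ∂(2*x*z)/∂x - ∂(x*z + 2*y^2 - 2*y*z)/∂y = -4*y + 4*z
  coefficient of dx ∧ dz: ∂f_3/∂x - ∂f_1/∂z = ∂(y*(3*x + y + 3*z))/∂x - ∂(x*z + 2*y^2 - 2*y*z)/∂z = -x + 5*y
  coefficient of dy ∧ dz: ∂f_3/∂y - ∂f_2/∂z = ∂(y*(3*x + y + 3*z))/∂y - ∂(2*x*z)/∂z = x + 2*y + 3*z
Assembling: d(omega) = (-4*y + 4*z) dx ∧ dy + (-x + 5*y) dx ∧ dz + (x + 2*y + 3*z) dy ∧ dz.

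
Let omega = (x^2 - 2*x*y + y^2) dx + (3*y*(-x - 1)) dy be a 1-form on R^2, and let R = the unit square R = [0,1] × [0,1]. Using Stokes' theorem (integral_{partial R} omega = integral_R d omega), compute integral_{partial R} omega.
integral_(partial R) omega = -3/2

Stokes: integral_partial_R omega = integral_R d omega with d omega = (∂Q/∂x - ∂P/∂y) dx ∧ dy.
  ∂Q/∂x = -3*y
  ∂P/∂y = -2*x + 2*y
  integrand = ∂Q/∂x - ∂P/∂y = 2*x - 5*y.
Integrating over R: integral_0^1 integral_0^1 (2*x - 5*y) dx dy = -3/2.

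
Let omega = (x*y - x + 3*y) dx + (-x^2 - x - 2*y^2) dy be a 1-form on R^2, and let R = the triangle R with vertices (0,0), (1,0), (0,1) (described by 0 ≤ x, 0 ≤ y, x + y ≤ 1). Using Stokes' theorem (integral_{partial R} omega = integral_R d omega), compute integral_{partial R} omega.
integral_(partial R) omega = -5/2

Stokes: integral_partial_R omega = integral_R d omega with d omega = (∂Q/∂x - ∂P/∂y) dx ∧ dy.
  ∂Q/∂x = -2*x - 1
  ∂P/∂y = x + 3
  integrand = ∂Q/∂x - ∂P/∂y = -3*x - 4.
Integrating over R: integral_0^1 integral_0^{1-x} (-3*x - 4) dy dx = -5/2.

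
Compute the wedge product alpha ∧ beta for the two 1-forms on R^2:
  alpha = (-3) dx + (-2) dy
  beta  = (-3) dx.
alpha ∧ beta = (-6) dx ∧ dy

Distribute the wedge, using dx_i ∧ dx_j = -dx_j ∧ dx_i and dx_i ∧ dx_i = 0. For each pair (i, j) with i < j, the coefficient of dx_i ∧ dx_j in alpha ∧ beta is (alpha_i * beta_j - alpha_j * beta_i). Collecting: alpha ∧ beta = (-6) dx ∧ dy.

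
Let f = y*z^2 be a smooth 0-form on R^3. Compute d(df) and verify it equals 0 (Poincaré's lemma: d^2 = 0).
d(df) = 0

Step 1: df = sum_i (∂f/∂x_i) dx_i = (0) dx + (z^2) dy + (2*y*z) dz.
Step 2: Apply d again. Using the 1-form formula, the coefficient of dx ∧ dy in d(df) is ∂^2 f/∂x ∂y - ∂^2 f/∂y ∂x = (0) - (0) = 0 (equality of mixed partials for smooth f).
Similarly for dx ∧ dz and dy ∧ dz — all coefficients vanish. So d(df) = 0.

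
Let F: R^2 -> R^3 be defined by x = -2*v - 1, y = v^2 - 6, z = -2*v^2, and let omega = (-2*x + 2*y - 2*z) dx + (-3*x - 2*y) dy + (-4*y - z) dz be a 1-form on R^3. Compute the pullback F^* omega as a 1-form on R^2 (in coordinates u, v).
F^* omega = (4*v^3 - 74*v + 20) dv

Using F^*(f dg) = (f ∘ F) d(g ∘ F), substitute each coordinate x_i by F_i(u, v) in f_i, and replace dx_i by d F_i = (∂F_i/∂u) du + (∂F_i/∂v) dv.
  For the x component: f_1(F) = 6*v^2 + 4*v - 10; d F_1 = (0) du + (-2) dv
  For the y component: f_2(F) = -2*v^2 + 6*v + 15; d F_2 = (0) du + (2*v) dv
  For the z component: f_3(F) = 24 - 2*v^2; d F_3 = (0) du + (-4*v) dv
Combining and collecting du, dv coefficients:
  coeff of du: 0
  coeff of dv: 4*v^3 - 74*v + 20
F^* omega = (4*v^3 - 74*v + 20) dv.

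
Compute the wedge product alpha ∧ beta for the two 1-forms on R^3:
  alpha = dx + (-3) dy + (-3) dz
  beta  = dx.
alpha ∧ beta = (3) dx ∧ dy + (3) dx ∧ dz

Distribute the wedge, using dx_i ∧ dx_j = -dx_j ∧ dx_i and dx_i ∧ dx_i = 0. For each pair (i, j) with i < j, the coefficient of dx_i ∧ dx_j in alpha ∧ beta is (alpha_i * beta_j - alpha_j * beta_i). Collecting: alpha ∧ beta = (3) dx ∧ dy + (3) dx ∧ dz.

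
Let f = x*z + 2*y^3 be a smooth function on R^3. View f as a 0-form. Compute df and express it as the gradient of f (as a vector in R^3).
df = (z) dx + (6*y^2) dy + (x) dz; grad f = (z, 6*y^2, x)

For a 0-form f, d f = (∂f/∂x) dx + (∂f/∂y) dy + (∂f/∂z) dz. The components of the vector representation are exactly the entries of grad f in Cartesian coordinates:
  ∂f/∂x = z
  ∂f/∂y = 6*y^2
  ∂f/∂z = x.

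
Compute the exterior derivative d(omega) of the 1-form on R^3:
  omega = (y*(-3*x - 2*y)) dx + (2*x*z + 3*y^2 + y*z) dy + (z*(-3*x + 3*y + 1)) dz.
d(omega) = (3*x + 4*y + 2*z) dx ∧ dy + (-3*z) dx ∧ dz + (-2*x - y + 3*z) dy ∧ dz

For a 1-form omega = sum_i f_i dx_i, the exterior derivative is
  d(omega) = sum_{i < j} (∂f_j/∂x_i - ∂f_i/∂x_j) dx_i ∧ dx_j.
  coefficient of dx ∧ dy: ∂f_2/∂x - ∂f_1/∂y = ∂(2*x*z + 3*y^2 + y*z)/∂x - ∂(y*(-3*x - 2*y))/∂y = 3*x + 4*y + 2*z
  coefficient of dx ∧ dz: ∂f_3/∂x - ∂f_1/∂z = ∂(z*(-3*x + 3*y + 1))/∂x - ∂(y*(-3*x - 2*y))/∂z = -3*z
  coefficient of dy ∧ dz: ∂f_3/∂y - ∂f_2/∂z = ∂(z*(-3*x + 3*y + 1))/∂y - ∂(2*x*z + 3*y^2 + y*z)/∂z = -2*x - y + 3*z
Assembling: d(omega) = (3*x + 4*y + 2*z) dx ∧ dy + (-3*z) dx ∧ dz + (-2*x - y + 3*z) dy ∧ dz.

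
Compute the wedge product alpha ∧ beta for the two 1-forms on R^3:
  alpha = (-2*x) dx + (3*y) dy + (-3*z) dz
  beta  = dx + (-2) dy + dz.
alpha ∧ beta = (4*x - 3*y) dx ∧ dy + (-2*x + 3*z) dx ∧ dz + (3*y - 6*z) dy ∧ dz

Distribute the wedge, using dx_i ∧ dx_j = -dx_j ∧ dx_i and dx_i ∧ dx_i = 0. For each pair (i, j) with i < j, the coefficient of dx_i ∧ dx_j in alpha ∧ beta is (alpha_i * beta_j - alpha_j * beta_i). Collecting: alpha ∧ beta = (4*x - 3*y) dx ∧ dy + (-2*x + 3*z) dx ∧ dz + (3*y - 6*z) dy ∧ dz.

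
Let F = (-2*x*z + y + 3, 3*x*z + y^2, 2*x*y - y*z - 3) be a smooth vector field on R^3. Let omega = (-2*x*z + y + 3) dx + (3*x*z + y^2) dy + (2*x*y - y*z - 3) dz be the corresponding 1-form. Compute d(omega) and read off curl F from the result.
d(omega) = (-x - z) dy ∧ dz + (-2*x - 2*y) dz ∧ dx + (3*z - 1) dx ∧ dy; curl F = (-x - z, -2*x - 2*y, 3*z - 1)

d omega = sum_{i<j} (∂f_j/∂x_i - ∂f_i/∂x_j) dx_i ∧ dx_j. Under the identification (dy ∧ dz, dz ∧ dx, dx ∧ dy) ↔ (e_x, e_y, e_z), the coefficients are exactly the components of curl F. Compute:
  ∂R/∂y - ∂Q/∂z = (2*x - z) - (3*x) = -x - z
  ∂P/∂z - ∂R/∂x = (-2*x) - (2*y) = -2*x - 2*y
  ∂Q/∂x - ∂P/∂y = (3*z) - (1) = 3*z - 1.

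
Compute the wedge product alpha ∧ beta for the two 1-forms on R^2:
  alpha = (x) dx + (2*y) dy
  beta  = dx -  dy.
alpha ∧ beta = (-x - 2*y) dx ∧ dy

Distribute the wedge, using dx_i ∧ dx_j = -dx_j ∧ dx_i and dx_i ∧ dx_i = 0. For each pair (i, j) with i < j, the coefficient of dx_i ∧ dx_j in alpha ∧ beta is (alpha_i * beta_j - alpha_j * beta_i). Collecting: alpha ∧ beta = (-x - 2*y) dx ∧ dy.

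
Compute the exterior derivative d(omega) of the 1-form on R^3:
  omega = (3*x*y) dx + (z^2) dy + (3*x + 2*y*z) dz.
d(omega) = (-3*x) dx ∧ dy + (3) dx ∧ dz

For a 1-form omega = sum_i f_i dx_i, the exterior derivative is
  d(omega) = sum_{i < j} (∂f_j/∂x_i - ∂f_i/∂x_j) dx_i ∧ dx_j.
  coefficient of dx ∧ dy: ∂f_2/∂x - ∂f_1/∂y = ∂(z^2)/∂x - ∂(3*x*y)/∂y = -3*x
  coefficient of dx ∧ dz: ∂f_3/∂x - ∂f_1/∂z = ∂(3*x + 2*y*z)/∂x - ∂(3*x*y)/∂z = 3
Assembling: d(omega) = (-3*x) dx ∧ dy + (3) dx ∧ dz.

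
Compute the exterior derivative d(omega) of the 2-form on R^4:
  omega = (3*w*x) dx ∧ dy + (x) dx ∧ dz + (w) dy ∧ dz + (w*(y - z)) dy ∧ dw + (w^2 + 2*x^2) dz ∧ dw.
d(omega) = (3*x) dx ∧ dy ∧ dw + (w + 1) dy ∧ dz ∧ dw + (4*x) dx ∧ dz ∧ dw

For a 2-form omega = sum_{i<j} g_{ij} dx_i ∧ dx_j, the exterior derivative is
  d(omega) = sum_{i<j} d(g_{ij}) ∧ dx_i ∧ dx_j = sum_{i<j, k} (∂g_{ij}/∂x_k) dx_k ∧ dx_i ∧ dx_j.
Expand each term, using dx_k ∧ dx_i ∧ dx_j = sgn(permutation) dx_{(a)} ∧ dx_{(b)} ∧ dx_{(c)} with (a < b < c) sorted:
  d(3*w*x) includes (∂/∂w)(3*w*x) dw = (3*x) dw, which multiplied by dx ∧ dy gives (3*x) dx ∧ dy ∧ dw
  d(w) includes (∂/∂w)(w) dw = (1) dw, which multiplied by dy ∧ dz gives (1) dy ∧ dz ∧ dw
  d(w*(y - z)) includes (∂/∂z)(w*(y - z)) dz = (-w) dz, which multiplied by dy ∧ dw gives (w) dy ∧ dz ∧ dw
  d(w^2 + 2*x^2) includes (∂/∂x)(w^2 + 2*x^2) dx = (4*x) dx, which multiplied by dz ∧ dw gives (4*x) dx ∧ dz ∧ dw
Collecting like 3-forms: d(omega) = (3*x) dx ∧ dy ∧ dw + (w + 1) dy ∧ dz ∧ dw + (4*x) dx ∧ dz ∧ dw.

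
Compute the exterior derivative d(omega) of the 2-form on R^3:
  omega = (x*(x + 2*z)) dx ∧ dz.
d(omega) = 0

For a 2-form omega = sum_{i<j} g_{ij} dx_i ∧ dx_j, the exterior derivative is
  d(omega) = sum_{i<j} d(g_{ij}) ∧ dx_i ∧ dx_j = sum_{i<j, k} (∂g_{ij}/∂x_k) dx_k ∧ dx_i ∧ dx_j.
Expand each term, using dx_k ∧ dx_i ∧ dx_j = sgn(permutation) dx_{(a)} ∧ dx_{(b)} ∧ dx_{(c)} with (a < b < c) sorted:

Collecting like 3-forms: d(omega) = 0.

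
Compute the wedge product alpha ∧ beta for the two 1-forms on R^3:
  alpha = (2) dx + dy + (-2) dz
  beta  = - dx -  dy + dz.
alpha ∧ beta = (-1) dx ∧ dy + (-1) dy ∧ dz

Distribute the wedge, using dx_i ∧ dx_j = -dx_j ∧ dx_i and dx_i ∧ dx_i = 0. For each pair (i, j) with i < j, the coefficient of dx_i ∧ dx_j in alpha ∧ beta is (alpha_i * beta_j - alpha_j * beta_i). Collecting: alpha ∧ beta = (-1) dx ∧ dy + (-1) dy ∧ dz.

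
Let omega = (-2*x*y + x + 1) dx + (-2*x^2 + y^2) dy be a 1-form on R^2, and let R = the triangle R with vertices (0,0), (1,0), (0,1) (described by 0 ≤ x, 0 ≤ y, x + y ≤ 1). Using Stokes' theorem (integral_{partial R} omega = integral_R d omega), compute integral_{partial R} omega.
integral_(partial R) omega = -1/3

Stokes: integral_partial_R omega = integral_R d omega with d omega = (∂Q/∂x - ∂P/∂y) dx ∧ dy.
  ∂Q/∂x = -4*x
  ∂P/∂y = -2*x
  integrand = ∂Q/∂x - ∂P/∂y = -2*x.
Integrating over R: integral_0^1 integral_0^{1-x} (-2*x) dy dx = -1/3.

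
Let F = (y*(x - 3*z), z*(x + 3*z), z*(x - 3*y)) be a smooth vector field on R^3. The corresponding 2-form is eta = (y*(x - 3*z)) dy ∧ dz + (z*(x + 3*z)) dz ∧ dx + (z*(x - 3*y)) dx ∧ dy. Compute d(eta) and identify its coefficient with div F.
d(eta) = (x - 2*y) dx ∧ dy ∧ dz; div F = x - 2*y

For a 2-form in R^3 of the form above, applying d gives a 3-form with coefficient ∂P/∂x + ∂Q/∂y + ∂R/∂z:
  ∂P/∂x = y
  ∂Q/∂y = 0
  ∂R/∂z = x - 3*y
Sum = x - 2*y, which is exactly div F.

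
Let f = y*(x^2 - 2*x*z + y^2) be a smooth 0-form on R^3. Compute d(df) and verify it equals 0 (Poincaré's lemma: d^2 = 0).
d(df) = 0

Step 1: df = sum_i (∂f/∂x_i) dx_i = (2*y*(x - z)) dx + (x^2 - 2*x*z + 3*y^2) dy + (-2*x*y) dz.
Step 2: Apply d again. Using the 1-form formula, the coefficient of dx ∧ dy in d(df) is ∂^2 f/∂x ∂y - ∂^2 f/∂y ∂x = (2*x - 2*z) - (2*x - 2*z) = 0 (equality of mixed partials for smooth f).
Similarly for dx ∧ dz and dy ∧ dz — all coefficients vanish. So d(df) = 0.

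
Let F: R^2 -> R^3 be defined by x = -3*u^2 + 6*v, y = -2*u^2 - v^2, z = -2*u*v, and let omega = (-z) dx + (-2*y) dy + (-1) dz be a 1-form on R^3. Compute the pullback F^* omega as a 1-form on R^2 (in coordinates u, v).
F^* omega = (-16*u^3 - 12*u^2*v - 8*u*v^2 + 2*v) du + (-8*u^2*v + 12*u*v + 2*u - 4*v^3) dv

Using F^*(f dg) = (f ∘ F) d(g ∘ F), substitute each coordinate x_i by F_i(u, v) in f_i, and replace dx_i by d F_i = (∂F_i/∂u) du + (∂F_i/∂v) dv.
  For the x component: f_1(F) = 2*u*v; d F_1 = (-6*u) du + (6) dv
  For the y component: f_2(F) = 4*u^2 + 2*v^2; d F_2 = (-4*u) du + (-2*v) dv
  For the z component: f_3(F) = -1; d F_3 = (-2*v) du + (-2*u) dv
Combining and collecting du, dv coefficients:
  coeff of du: -16*u^3 - 12*u^2*v - 8*u*v^2 + 2*v
  coeff of dv: -8*u^2*v + 12*u*v + 2*u - 4*v^3
F^* omega = (-16*u^3 - 12*u^2*v - 8*u*v^2 + 2*v) du + (-8*u^2*v + 12*u*v + 2*u - 4*v^3) dv.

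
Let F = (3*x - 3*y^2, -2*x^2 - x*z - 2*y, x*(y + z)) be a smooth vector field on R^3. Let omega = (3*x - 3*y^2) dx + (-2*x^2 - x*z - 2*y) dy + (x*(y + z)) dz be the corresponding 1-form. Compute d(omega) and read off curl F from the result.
d(omega) = (2*x) dy ∧ dz + (-y - z) dz ∧ dx + (-4*x + 6*y - z) dx ∧ dy; curl F = (2*x, -y - z, -4*x + 6*y - z)

d omega = sum_{i<j} (∂f_j/∂x_i - ∂f_i/∂x_j) dx_i ∧ dx_j. Under the identification (dy ∧ dz, dz ∧ dx, dx ∧ dy) ↔ (e_x, e_y, e_z), the coefficients are exactly the components of curl F. Compute:
  ∂R/∂y - ∂Q/∂z = (x) - (-x) = 2*x
  ∂P/∂z - ∂R/∂x = (0) - (y + z) = -y - z
  ∂Q/∂x - ∂P/∂y = (-4*x - z) - (-6*y) = -4*x + 6*y - z.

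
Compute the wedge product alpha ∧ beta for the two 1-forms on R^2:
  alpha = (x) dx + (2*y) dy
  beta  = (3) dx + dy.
alpha ∧ beta = (x - 6*y) dx ∧ dy

Distribute the wedge, using dx_i ∧ dx_j = -dx_j ∧ dx_i and dx_i ∧ dx_i = 0. For each pair (i, j) with i < j, the coefficient of dx_i ∧ dx_j in alpha ∧ beta is (alpha_i * beta_j - alpha_j * beta_i). Collecting: alpha ∧ beta = (x - 6*y) dx ∧ dy.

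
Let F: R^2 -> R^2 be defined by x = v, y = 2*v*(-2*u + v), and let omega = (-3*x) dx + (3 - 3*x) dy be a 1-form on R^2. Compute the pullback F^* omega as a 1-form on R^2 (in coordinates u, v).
F^* omega = (12*v*(v - 1)) du + (12*u*v - 12*u - 12*v^2 + 9*v) dv

Using F^*(f dg) = (f ∘ F) d(g ∘ F), substitute each coordinate x_i by F_i(u, v) in f_i, and replace dx_i by d F_i = (∂F_i/∂u) du + (∂F_i/∂v) dv.
  For the x component: f_1(F) = -3*v; d F_1 = (0) du + (1) dv
  For the y component: f_2(F) = 3 - 3*v; d F_2 = (-4*v) du + (-4*u + 4*v) dv
Combining and collecting du, dv coefficients:
  coeff of du: 12*v*(v - 1)
  coeff of dv: 12*u*v - 12*u - 12*v^2 + 9*v
F^* omega = (12*v*(v - 1)) du + (12*u*v - 12*u - 12*v^2 + 9*v) dv.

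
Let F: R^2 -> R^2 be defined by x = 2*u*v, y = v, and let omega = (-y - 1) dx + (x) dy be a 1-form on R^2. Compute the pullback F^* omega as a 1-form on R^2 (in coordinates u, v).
F^* omega = (2*v*(-v - 1)) du + (-2*u) dv

Using F^*(f dg) = (f ∘ F) d(g ∘ F), substitute each coordinate x_i by F_i(u, v) in f_i, and replace dx_i by d F_i = (∂F_i/∂u) du + (∂F_i/∂v) dv.
  For the x component: f_1(F) = -v - 1; d F_1 = (2*v) du + (2*u) dv
  For the y component: f_2(F) = 2*u*v; d F_2 = (0) du + (1) dv
Combining and collecting du, dv coefficients:
  coeff of du: 2*v*(-v - 1)
  coeff of dv: -2*u
F^* omega = (2*v*(-v - 1)) du + (-2*u) dv.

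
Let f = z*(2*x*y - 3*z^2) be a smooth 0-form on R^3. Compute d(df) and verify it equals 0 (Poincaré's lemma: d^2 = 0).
d(df) = 0

Step 1: df = sum_i (∂f/∂x_i) dx_i = (2*y*z) dx + (2*x*z) dy + (2*x*y - 9*z^2) dz.
Step 2: Apply d again. Using the 1-form formula, the coefficient of dx ∧ dy in d(df) is ∂^2 f/∂x ∂y - ∂^2 f/∂y ∂x = (2*z) - (2*z) = 0 (equality of mixed partials for smooth f).
Similarly for dx ∧ dz and dy ∧ dz — all coefficients vanish. So d(df) = 0.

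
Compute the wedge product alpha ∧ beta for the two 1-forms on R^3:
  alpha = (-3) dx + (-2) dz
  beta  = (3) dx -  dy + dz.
alpha ∧ beta = (3) dx ∧ dy + (3) dx ∧ dz + (-2) dy ∧ dz

Distribute the wedge, using dx_i ∧ dx_j = -dx_j ∧ dx_i and dx_i ∧ dx_i = 0. For each pair (i, j) with i < j, the coefficient of dx_i ∧ dx_j in alpha ∧ beta is (alpha_i * beta_j - alpha_j * beta_i). Collecting: alpha ∧ beta = (3) dx ∧ dy + (3) dx ∧ dz + (-2) dy ∧ dz.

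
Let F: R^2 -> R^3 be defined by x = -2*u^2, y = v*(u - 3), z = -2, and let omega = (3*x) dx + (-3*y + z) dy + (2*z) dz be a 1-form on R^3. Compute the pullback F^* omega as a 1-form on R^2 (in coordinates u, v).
F^* omega = (24*u^3 - 3*u*v^2 + 9*v^2 - 2*v) du + (-3*u^2*v + 18*u*v - 2*u - 27*v + 6) dv

Using F^*(f dg) = (f ∘ F) d(g ∘ F), substitute each coordinate x_i by F_i(u, v) in f_i, and replace dx_i by d F_i = (∂F_i/∂u) du + (∂F_i/∂v) dv.
  For the x component: f_1(F) = -6*u^2; d F_1 = (-4*u) du + (0) dv
  For the y component: f_2(F) = -3*u*v + 9*v - 2; d F_2 = (v) du + (u - 3) dv
  For the z component: f_3(F) = -4; d F_3 = (0) du + (0) dv
Combining and collecting du, dv coefficients:
  coeff of du: 24*u^3 - 3*u*v^2 + 9*v^2 - 2*v
  coeff of dv: -3*u^2*v + 18*u*v - 2*u - 27*v + 6
F^* omega = (24*u^3 - 3*u*v^2 + 9*v^2 - 2*v) du + (-3*u^2*v + 18*u*v - 2*u - 27*v + 6) dv.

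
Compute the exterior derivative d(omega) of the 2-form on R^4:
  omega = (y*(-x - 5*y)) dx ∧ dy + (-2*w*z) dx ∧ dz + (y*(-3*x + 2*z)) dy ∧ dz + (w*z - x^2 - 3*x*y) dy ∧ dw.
d(omega) = (-2*z) dx ∧ dz ∧ dw + (-3*y) dx ∧ dy ∧ dz + (-2*x - 3*y) dx ∧ dy ∧ dw + (-w) dy ∧ dz ∧ dw

For a 2-form omega = sum_{i<j} g_{ij} dx_i ∧ dx_j, the exterior derivative is
  d(omega) = sum_{i<j} d(g_{ij}) ∧ dx_i ∧ dx_j = sum_{i<j, k} (∂g_{ij}/∂x_k) dx_k ∧ dx_i ∧ dx_j.
Expand each term, using dx_k ∧ dx_i ∧ dx_j = sgn(permutation) dx_{(a)} ∧ dx_{(b)} ∧ dx_{(c)} with (a < b < c) sorted:
  d(-2*w*z) includes (∂/∂w)(-2*w*z) dw = (-2*z) dw, which multiplied by dx ∧ dz gives (-2*z) dx ∧ dz ∧ dw
  d(y*(-3*x + 2*z)) includes (∂/∂x)(y*(-3*x + 2*z)) dx = (-3*y) dx, which multiplied by dy ∧ dz gives (-3*y) dx ∧ dy ∧ dz
  d(w*z - x^2 - 3*x*y) includes (∂/∂x)(w*z - x^2 - 3*x*y) dx = (-2*x - 3*y) dx, which multiplied by dy ∧ dw gives (-2*x - 3*y) dx ∧ dy ∧ dw
  d(w*z - x^2 - 3*x*y) includes (∂/∂z)(w*z - x^2 - 3*x*y) dz = (w) dz, which multiplied by dy ∧ dw gives (-w) dy ∧ dz ∧ dw
Collecting like 3-forms: d(omega) = (-2*z) dx ∧ dz ∧ dw + (-3*y) dx ∧ dy ∧ dz + (-2*x - 3*y) dx ∧ dy ∧ dw + (-w) dy ∧ dz ∧ dw.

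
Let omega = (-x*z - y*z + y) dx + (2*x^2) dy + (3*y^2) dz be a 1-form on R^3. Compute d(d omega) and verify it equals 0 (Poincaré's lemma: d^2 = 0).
d(d omega) = 0

Step 1: d omega = sum_{i<j} (∂f_j/∂x_i - ∂f_i/∂x_j) dx_i ∧ dx_j:
  coeff of dx ∧ dy: 4*x + z - 1
  coeff of dx ∧ dz: x + y
  coeff of dy ∧ dz: 6*y
Step 2: Apply d again to each 2-form coefficient. The only possible 3-form in R^3 is dx ∧ dy ∧ dz, with coefficient
  ∂(coeff of dy∧dz)/∂x - ∂(coeff of dx∧dz)/∂y + ∂(coeff of dx∧dy)/∂z
  = ∂/∂x (6*y) - ∂/∂y (x + y) + ∂/∂z (4*x + z - 1).
Each of these terms simplifies to sums of mixed partials that cancel in pairs. The result is 0 (by equality of mixed partials for smooth functions — Schwarz / Clairaut).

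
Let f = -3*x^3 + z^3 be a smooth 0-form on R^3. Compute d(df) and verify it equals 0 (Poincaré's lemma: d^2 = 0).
d(df) = 0

Step 1: df = sum_i (∂f/∂x_i) dx_i = (-9*x^2) dx + (0) dy + (3*z^2) dz.
Step 2: Apply d again. Using the 1-form formula, the coefficient of dx ∧ dy in d(df) is ∂^2 f/∂x ∂y - ∂^2 f/∂y ∂x = (0) - (0) = 0 (equality of mixed partials for smooth f).
Similarly for dx ∧ dz and dy ∧ dz — all coefficients vanish. So d(df) = 0.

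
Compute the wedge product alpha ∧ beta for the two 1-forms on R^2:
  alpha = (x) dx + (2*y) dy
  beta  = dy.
alpha ∧ beta = (x) dx ∧ dy

Distribute the wedge, using dx_i ∧ dx_j = -dx_j ∧ dx_i and dx_i ∧ dx_i = 0. For each pair (i, j) with i < j, the coefficient of dx_i ∧ dx_j in alpha ∧ beta is (alpha_i * beta_j - alpha_j * beta_i). Collecting: alpha ∧ beta = (x) dx ∧ dy.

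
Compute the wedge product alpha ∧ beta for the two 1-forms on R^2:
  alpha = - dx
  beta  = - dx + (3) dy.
alpha ∧ beta = (-3) dx ∧ dy

Distribute the wedge, using dx_i ∧ dx_j = -dx_j ∧ dx_i and dx_i ∧ dx_i = 0. For each pair (i, j) with i < j, the coefficient of dx_i ∧ dx_j in alpha ∧ beta is (alpha_i * beta_j - alpha_j * beta_i). Collecting: alpha ∧ beta = (-3) dx ∧ dy.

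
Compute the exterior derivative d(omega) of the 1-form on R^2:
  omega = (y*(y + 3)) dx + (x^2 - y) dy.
d(omega) = (2*x - 2*y - 3) dx ∧ dy

For a 1-form omega = sum_i f_i dx_i, the exterior derivative is
  d(omega) = sum_{i < j} (∂f_j/∂x_i - ∂f_i/∂x_j) dx_i ∧ dx_j.
  coefficient of dx ∧ dy: ∂f_2/∂x - ∂f_1/∂y = ∂(x^2 - y)/∂x - ∂(y*(y + 3))/∂y = 2*x - 2*y - 3
Assembling: d(omega) = (2*x - 2*y - 3) dx ∧ dy.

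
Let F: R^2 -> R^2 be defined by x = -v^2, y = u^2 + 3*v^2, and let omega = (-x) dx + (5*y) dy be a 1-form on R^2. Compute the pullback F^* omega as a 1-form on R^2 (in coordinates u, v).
F^* omega = (10*u*(u^2 + 3*v^2)) du + (30*u^2*v + 88*v^3) dv

Using F^*(f dg) = (f ∘ F) d(g ∘ F), substitute each coordinate x_i by F_i(u, v) in f_i, and replace dx_i by d F_i = (∂F_i/∂u) du + (∂F_i/∂v) dv.
  For the x component: f_1(F) = v^2; d F_1 = (0) du + (-2*v) dv
  For the y component: f_2(F) = 5*u^2 + 15*v^2; d F_2 = (2*u) du + (6*v) dv
Combining and collecting du, dv coefficients:
  coeff of du: 10*u*(u^2 + 3*v^2)
  coeff of dv: 30*u^2*v + 88*v^3
F^* omega = (10*u*(u^2 + 3*v^2)) du + (30*u^2*v + 88*v^3) dv.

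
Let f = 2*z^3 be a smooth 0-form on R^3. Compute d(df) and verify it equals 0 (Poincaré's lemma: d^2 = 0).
d(df) = 0

Step 1: df = sum_i (∂f/∂x_i) dx_i = (0) dx + (0) dy + (6*z^2) dz.
Step 2: Apply d again. Using the 1-form formula, the coefficient of dx ∧ dy in d(df) is ∂^2 f/∂x ∂y - ∂^2 f/∂y ∂x = (0) - (0) = 0 (equality of mixed partials for smooth f).
Similarly for dx ∧ dz and dy ∧ dz — all coefficients vanish. So d(df) = 0.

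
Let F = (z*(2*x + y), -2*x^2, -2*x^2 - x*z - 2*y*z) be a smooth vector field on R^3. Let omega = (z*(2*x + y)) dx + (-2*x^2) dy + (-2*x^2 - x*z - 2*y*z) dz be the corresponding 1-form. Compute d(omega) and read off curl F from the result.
d(omega) = (-2*z) dy ∧ dz + (6*x + y + z) dz ∧ dx + (-4*x - z) dx ∧ dy; curl F = (-2*z, 6*x + y + z, -4*x - z)

d omega = sum_{i<j} (∂f_j/∂x_i - ∂f_i/∂x_j) dx_i ∧ dx_j. Under the identification (dy ∧ dz, dz ∧ dx, dx ∧ dy) ↔ (e_x, e_y, e_z), the coefficients are exactly the components of curl F. Compute:
  ∂R/∂y - ∂Q/∂z = (-2*z) - (0) = -2*z
  ∂P/∂z - ∂R/∂x = (2*x + y) - (-4*x - z) = 6*x + y + z
  ∂Q/∂x - ∂P/∂y = (-4*x) - (z) = -4*x - z.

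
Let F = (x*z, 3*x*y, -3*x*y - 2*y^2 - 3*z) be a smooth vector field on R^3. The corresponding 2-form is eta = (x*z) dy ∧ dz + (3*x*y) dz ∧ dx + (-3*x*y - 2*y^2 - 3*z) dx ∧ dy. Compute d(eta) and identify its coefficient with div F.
d(eta) = (3*x + z - 3) dx ∧ dy ∧ dz; div F = 3*x + z - 3

For a 2-form in R^3 of the form above, applying d gives a 3-form with coefficient ∂P/∂x + ∂Q/∂y + ∂R/∂z:
  ∂P/∂x = z
  ∂Q/∂y = 3*x
  ∂R/∂z = -3
Sum = 3*x + z - 3, which is exactly div F.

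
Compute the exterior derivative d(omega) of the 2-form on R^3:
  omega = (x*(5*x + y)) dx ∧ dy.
d(omega) = 0

For a 2-form omega = sum_{i<j} g_{ij} dx_i ∧ dx_j, the exterior derivative is
  d(omega) = sum_{i<j} d(g_{ij}) ∧ dx_i ∧ dx_j = sum_{i<j, k} (∂g_{ij}/∂x_k) dx_k ∧ dx_i ∧ dx_j.
Expand each term, using dx_k ∧ dx_i ∧ dx_j = sgn(permutation) dx_{(a)} ∧ dx_{(b)} ∧ dx_{(c)} with (a < b < c) sorted:

Collecting like 3-forms: d(omega) = 0.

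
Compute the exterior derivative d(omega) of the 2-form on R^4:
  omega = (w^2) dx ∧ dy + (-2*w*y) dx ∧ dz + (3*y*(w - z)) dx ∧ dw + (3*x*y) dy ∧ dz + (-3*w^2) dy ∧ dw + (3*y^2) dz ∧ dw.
d(omega) = (-w + 3*z) dx ∧ dy ∧ dw + (2*w + 3*y) dx ∧ dy ∧ dz + (y) dx ∧ dz ∧ dw + (6*y) dy ∧ dz ∧ dw

For a 2-form omega = sum_{i<j} g_{ij} dx_i ∧ dx_j, the exterior derivative is
  d(omega) = sum_{i<j} d(g_{ij}) ∧ dx_i ∧ dx_j = sum_{i<j, k} (∂g_{ij}/∂x_k) dx_k ∧ dx_i ∧ dx_j.
Expand each term, using dx_k ∧ dx_i ∧ dx_j = sgn(permutation) dx_{(a)} ∧ dx_{(b)} ∧ dx_{(c)} with (a < b < c) sorted:
  d(w^2) includes (∂/∂w)(w^2) dw = (2*w) dw, which multiplied by dx ∧ dy gives (2*w) dx ∧ dy ∧ dw
  d(-2*w*y) includes (∂/∂y)(-2*w*y) dy = (-2*w) dy, which multiplied by dx ∧ dz gives (2*w) dx ∧ dy ∧ dz
  d(-2*w*y) includes (∂/∂w)(-2*w*y) dw = (-2*y) dw, which multiplied by dx ∧ dz gives (-2*y) dx ∧ dz ∧ dw
  d(3*y*(w - z)) includes (∂/∂y)(3*y*(w - z)) dy = (3*w - 3*z) dy, which multiplied by dx ∧ dw gives (-3*w + 3*z) dx ∧ dy ∧ dw
  d(3*y*(w - z)) includes (∂/∂z)(3*y*(w - z)) dz = (-3*y) dz, which multiplied by dx ∧ dw gives (3*y) dx ∧ dz ∧ dw
  d(3*x*y) includes (∂/∂x)(3*x*y) dx = (3*y) dx, which multiplied by dy ∧ dz gives (3*y) dx ∧ dy ∧ dz
  d(3*y^2) includes (∂/∂y)(3*y^2) dy = (6*y) dy, which multiplied by dz ∧ dw gives (6*y) dy ∧ dz ∧ dw
Collecting like 3-forms: d(omega) = (-w + 3*z) dx ∧ dy ∧ dw + (2*w + 3*y) dx ∧ dy ∧ dz + (y) dx ∧ dz ∧ dw + (6*y) dy ∧ dz ∧ dw.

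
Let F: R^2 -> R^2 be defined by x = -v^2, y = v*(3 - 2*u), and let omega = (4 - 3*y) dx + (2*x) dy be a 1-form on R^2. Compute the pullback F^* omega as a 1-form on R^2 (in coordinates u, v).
F^* omega = (4*v^3) du + (4*v*(-2*u*v + 3*v - 2)) dv

Using F^*(f dg) = (f ∘ F) d(g ∘ F), substitute each coordinate x_i by F_i(u, v) in f_i, and replace dx_i by d F_i = (∂F_i/∂u) du + (∂F_i/∂v) dv.
  For the x component: f_1(F) = 6*u*v - 9*v + 4; d F_1 = (0) du + (-2*v) dv
  For the y component: f_2(F) = -2*v^2; d F_2 = (-2*v) du + (3 - 2*u) dv
Combining and collecting du, dv coefficients:
  coeff of du: 4*v^3
  coeff of dv: 4*v*(-2*u*v + 3*v - 2)
F^* omega = (4*v^3) du + (4*v*(-2*u*v + 3*v - 2)) dv.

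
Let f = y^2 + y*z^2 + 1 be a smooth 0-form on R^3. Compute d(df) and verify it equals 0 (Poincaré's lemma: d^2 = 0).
d(df) = 0

Step 1: df = sum_i (∂f/∂x_i) dx_i = (0) dx + (2*y + z^2) dy + (2*y*z) dz.
Step 2: Apply d again. Using the 1-form formula, the coefficient of dx ∧ dy in d(df) is ∂^2 f/∂x ∂y - ∂^2 f/∂y ∂x = (0) - (0) = 0 (equality of mixed partials for smooth f).
Similarly for dx ∧ dz and dy ∧ dz — all coefficients vanish. So d(df) = 0.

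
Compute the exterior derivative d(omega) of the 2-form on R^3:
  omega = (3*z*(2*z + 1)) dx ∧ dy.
d(omega) = (12*z + 3) dx ∧ dy ∧ dz

For a 2-form omega = sum_{i<j} g_{ij} dx_i ∧ dx_j, the exterior derivative is
  d(omega) = sum_{i<j} d(g_{ij}) ∧ dx_i ∧ dx_j = sum_{i<j, k} (∂g_{ij}/∂x_k) dx_k ∧ dx_i ∧ dx_j.
Expand each term, using dx_k ∧ dx_i ∧ dx_j = sgn(permutation) dx_{(a)} ∧ dx_{(b)} ∧ dx_{(c)} with (a < b < c) sorted:
  d(3*z*(2*z + 1)) includes (∂/∂z)(3*z*(2*z + 1)) dz = (12*z + 3) dz, which multiplied by dx ∧ dy gives (12*z + 3) dx ∧ dy ∧ dz
Collecting like 3-forms: d(omega) = (12*z + 3) dx ∧ dy ∧ dz.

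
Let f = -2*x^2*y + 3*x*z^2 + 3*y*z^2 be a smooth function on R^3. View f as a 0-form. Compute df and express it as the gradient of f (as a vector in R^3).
df = (-4*x*y + 3*z^2) dx + (-2*x^2 + 3*z^2) dy + (6*z*(x + y)) dz; grad f = (-4*x*y + 3*z^2, -2*x^2 + 3*z^2, 6*z*(x + y))

For a 0-form f, d f = (∂f/∂x) dx + (∂f/∂y) dy + (∂f/∂z) dz. The components of the vector representation are exactly the entries of grad f in Cartesian coordinates:
  ∂f/∂x = -4*x*y + 3*z^2
  ∂f/∂y = -2*x^2 + 3*z^2
  ∂f/∂z = 6*z*(x + y).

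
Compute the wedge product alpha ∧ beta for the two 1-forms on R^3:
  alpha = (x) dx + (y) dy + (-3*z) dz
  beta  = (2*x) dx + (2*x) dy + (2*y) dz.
alpha ∧ beta = (2*x*(x - y)) dx ∧ dy + (2*x*(y + 3*z)) dx ∧ dz + (6*x*z + 2*y^2) dy ∧ dz

Distribute the wedge, using dx_i ∧ dx_j = -dx_j ∧ dx_i and dx_i ∧ dx_i = 0. For each pair (i, j) with i < j, the coefficient of dx_i ∧ dx_j in alpha ∧ beta is (alpha_i * beta_j - alpha_j * beta_i). Collecting: alpha ∧ beta = (2*x*(x - y)) dx ∧ dy + (2*x*(y + 3*z)) dx ∧ dz + (6*x*z + 2*y^2) dy ∧ dz.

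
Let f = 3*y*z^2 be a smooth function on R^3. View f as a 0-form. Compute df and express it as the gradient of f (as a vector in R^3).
df = (0) dx + (3*z^2) dy + (6*y*z) dz; grad f = (0, 3*z^2, 6*y*z)

For a 0-form f, d f = (∂f/∂x) dx + (∂f/∂y) dy + (∂f/∂z) dz. The components of the vector representation are exactly the entries of grad f in Cartesian coordinates:
  ∂f/∂x = 0
  ∂f/∂y = 3*z^2
  ∂f/∂z = 6*y*z.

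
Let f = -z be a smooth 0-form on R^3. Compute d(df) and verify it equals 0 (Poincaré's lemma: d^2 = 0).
d(df) = 0

Step 1: df = sum_i (∂f/∂x_i) dx_i = (0) dx + (0) dy + (-1) dz.
Step 2: Apply d again. Using the 1-form formula, the coefficient of dx ∧ dy in d(df) is ∂^2 f/∂x ∂y - ∂^2 f/∂y ∂x = (0) - (0) = 0 (equality of mixed partials for smooth f).
Similarly for dx ∧ dz and dy ∧ dz — all coefficients vanish. So d(df) = 0.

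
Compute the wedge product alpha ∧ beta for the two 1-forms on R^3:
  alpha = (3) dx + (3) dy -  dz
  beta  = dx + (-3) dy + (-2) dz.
alpha ∧ beta = (-12) dx ∧ dy + (-5) dx ∧ dz + (-9) dy ∧ dz

Distribute the wedge, using dx_i ∧ dx_j = -dx_j ∧ dx_i and dx_i ∧ dx_i = 0. For each pair (i, j) with i < j, the coefficient of dx_i ∧ dx_j in alpha ∧ beta is (alpha_i * beta_j - alpha_j * beta_i). Collecting: alpha ∧ beta = (-12) dx ∧ dy + (-5) dx ∧ dz + (-9) dy ∧ dz.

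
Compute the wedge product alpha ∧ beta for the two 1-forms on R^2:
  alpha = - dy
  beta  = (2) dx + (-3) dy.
alpha ∧ beta = (2) dx ∧ dy

Distribute the wedge, using dx_i ∧ dx_j = -dx_j ∧ dx_i and dx_i ∧ dx_i = 0. For each pair (i, j) with i < j, the coefficient of dx_i ∧ dx_j in alpha ∧ beta is (alpha_i * beta_j - alpha_j * beta_i). Collecting: alpha ∧ beta = (2) dx ∧ dy.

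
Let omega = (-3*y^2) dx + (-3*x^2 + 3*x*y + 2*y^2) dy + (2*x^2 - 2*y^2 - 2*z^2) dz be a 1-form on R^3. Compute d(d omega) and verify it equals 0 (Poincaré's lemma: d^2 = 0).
d(d omega) = 0

Step 1: d omega = sum_{i<j} (∂f_j/∂x_i - ∂f_i/∂x_j) dx_i ∧ dx_j:
  coeff of dx ∧ dy: -6*x + 9*y
  coeff of dx ∧ dz: 4*x
  coeff of dy ∧ dz: -4*y
Step 2: Apply d again to each 2-form coefficient. The only possible 3-form in R^3 is dx ∧ dy ∧ dz, with coefficient
  ∂(coeff of dy∧dz)/∂x - ∂(coeff of dx∧dz)/∂y + ∂(coeff of dx∧dy)/∂z
  = ∂/∂x (-4*y) - ∂/∂y (4*x) + ∂/∂z (-6*x + 9*y).
Each of these terms simplifies to sums of mixed partials that cancel in pairs. The result is 0 (by equality of mixed partials for smooth functions — Schwarz / Clairaut).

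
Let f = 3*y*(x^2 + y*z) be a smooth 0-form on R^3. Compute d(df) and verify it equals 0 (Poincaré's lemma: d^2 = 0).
d(df) = 0

Step 1: df = sum_i (∂f/∂x_i) dx_i = (6*x*y) dx + (3*x^2 + 6*y*z) dy + (3*y^2) dz.
Step 2: Apply d again. Using the 1-form formula, the coefficient of dx ∧ dy in d(df) is ∂^2 f/∂x ∂y - ∂^2 f/∂y ∂x = (6*x) - (6*x) = 0 (equality of mixed partials for smooth f).
Similarly for dx ∧ dz and dy ∧ dz — all coefficients vanish. So d(df) = 0.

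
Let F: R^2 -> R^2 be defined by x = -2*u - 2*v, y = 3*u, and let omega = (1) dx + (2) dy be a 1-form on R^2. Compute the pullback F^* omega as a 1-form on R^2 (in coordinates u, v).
F^* omega = (4) du + (-2) dv

Using F^*(f dg) = (f ∘ F) d(g ∘ F), substitute each coordinate x_i by F_i(u, v) in f_i, and replace dx_i by d F_i = (∂F_i/∂u) du + (∂F_i/∂v) dv.
  For the x component: f_1(F) = 1; d F_1 = (-2) du + (-2) dv
  For the y component: f_2(F) = 2; d F_2 = (3) du + (0) dv
Combining and collecting du, dv coefficients:
  coeff of du: 4
  coeff of dv: -2
F^* omega = (4) du + (-2) dv.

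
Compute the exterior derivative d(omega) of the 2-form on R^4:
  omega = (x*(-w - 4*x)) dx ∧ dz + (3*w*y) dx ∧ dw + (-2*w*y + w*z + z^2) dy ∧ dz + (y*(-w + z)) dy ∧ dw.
d(omega) = (-x) dx ∧ dz ∧ dw + (-3*w) dx ∧ dy ∧ dw + (-3*y + z) dy ∧ dz ∧ dw

For a 2-form omega = sum_{i<j} g_{ij} dx_i ∧ dx_j, the exterior derivative is
  d(omega) = sum_{i<j} d(g_{ij}) ∧ dx_i ∧ dx_j = sum_{i<j, k} (∂g_{ij}/∂x_k) dx_k ∧ dx_i ∧ dx_j.
Expand each term, using dx_k ∧ dx_i ∧ dx_j = sgn(permutation) dx_{(a)} ∧ dx_{(b)} ∧ dx_{(c)} with (a < b < c) sorted:
  d(x*(-w - 4*x)) includes (∂/∂w)(x*(-w - 4*x)) dw = (-x) dw, which multiplied by dx ∧ dz gives (-x) dx ∧ dz ∧ dw
  d(3*w*y) includes (∂/∂y)(3*w*y) dy = (3*w) dy, which multiplied by dx ∧ dw gives (-3*w) dx ∧ dy ∧ dw
  d(-2*w*y + w*z + z^2) includes (∂/∂w)(-2*w*y + w*z + z^2) dw = (-2*y + z) dw, which multiplied by dy ∧ dz gives (-2*y + z) dy ∧ dz ∧ dw
  d(y*(-w + z)) includes (∂/∂z)(y*(-w + z)) dz = (y) dz, which multiplied by dy ∧ dw gives (-y) dy ∧ dz ∧ dw
Collecting like 3-forms: d(omega) = (-x) dx ∧ dz ∧ dw + (-3*w) dx ∧ dy ∧ dw + (-3*y + z) dy ∧ dz ∧ dw.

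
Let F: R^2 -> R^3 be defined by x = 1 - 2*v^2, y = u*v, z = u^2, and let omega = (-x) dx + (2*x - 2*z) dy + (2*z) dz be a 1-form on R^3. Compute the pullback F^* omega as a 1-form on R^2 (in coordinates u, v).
F^* omega = (4*u^3 - 2*u^2*v - 4*v^3 + 2*v) du + (-2*u^3 - 4*u*v^2 + 2*u - 8*v^3 + 4*v) dv

Using F^*(f dg) = (f ∘ F) d(g ∘ F), substitute each coordinate x_i by F_i(u, v) in f_i, and replace dx_i by d F_i = (∂F_i/∂u) du + (∂F_i/∂v) dv.
  For the x component: f_1(F) = 2*v^2 - 1; d F_1 = (0) du + (-4*v) dv
  For the y component: f_2(F) = -2*u^2 - 4*v^2 + 2; d F_2 = (v) du + (u) dv
  For the z component: f_3(F) = 2*u^2; d F_3 = (2*u) du + (0) dv
Combining and collecting du, dv coefficients:
  coeff of du: 4*u^3 - 2*u^2*v - 4*v^3 + 2*v
  coeff of dv: -2*u^3 - 4*u*v^2 + 2*u - 8*v^3 + 4*v
F^* omega = (4*u^3 - 2*u^2*v - 4*v^3 + 2*v) du + (-2*u^3 - 4*u*v^2 + 2*u - 8*v^3 + 4*v) dv.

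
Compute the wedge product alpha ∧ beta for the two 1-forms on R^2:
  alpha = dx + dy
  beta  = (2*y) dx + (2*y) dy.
alpha ∧ beta = 0

Distribute the wedge, using dx_i ∧ dx_j = -dx_j ∧ dx_i and dx_i ∧ dx_i = 0. For each pair (i, j) with i < j, the coefficient of dx_i ∧ dx_j in alpha ∧ beta is (alpha_i * beta_j - alpha_j * beta_i). Collecting: alpha ∧ beta = 0.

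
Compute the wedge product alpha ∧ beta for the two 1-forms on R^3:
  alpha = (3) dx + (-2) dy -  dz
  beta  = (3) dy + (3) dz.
alpha ∧ beta = (9) dx ∧ dy + (9) dx ∧ dz + (-3) dy ∧ dz

Distribute the wedge, using dx_i ∧ dx_j = -dx_j ∧ dx_i and dx_i ∧ dx_i = 0. For each pair (i, j) with i < j, the coefficient of dx_i ∧ dx_j in alpha ∧ beta is (alpha_i * beta_j - alpha_j * beta_i). Collecting: alpha ∧ beta = (9) dx ∧ dy + (9) dx ∧ dz + (-3) dy ∧ dz.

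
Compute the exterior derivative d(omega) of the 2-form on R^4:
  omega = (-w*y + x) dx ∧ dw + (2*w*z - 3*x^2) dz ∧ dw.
d(omega) = (w) dx ∧ dy ∧ dw + (-6*x) dx ∧ dz ∧ dw

For a 2-form omega = sum_{i<j} g_{ij} dx_i ∧ dx_j, the exterior derivative is
  d(omega) = sum_{i<j} d(g_{ij}) ∧ dx_i ∧ dx_j = sum_{i<j, k} (∂g_{ij}/∂x_k) dx_k ∧ dx_i ∧ dx_j.
Expand each term, using dx_k ∧ dx_i ∧ dx_j = sgn(permutation) dx_{(a)} ∧ dx_{(b)} ∧ dx_{(c)} with (a < b < c) sorted:
  d(-w*y + x) includes (∂/∂y)(-w*y + x) dy = (-w) dy, which multiplied by dx ∧ dw gives (w) dx ∧ dy ∧ dw
  d(2*w*z - 3*x^2) includes (∂/∂x)(2*w*z - 3*x^2) dx = (-6*x) dx, which multiplied by dz ∧ dw gives (-6*x) dx ∧ dz ∧ dw
Collecting like 3-forms: d(omega) = (w) dx ∧ dy ∧ dw + (-6*x) dx ∧ dz ∧ dw.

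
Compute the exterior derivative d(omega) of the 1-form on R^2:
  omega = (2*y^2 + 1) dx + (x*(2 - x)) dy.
d(omega) = (-2*x - 4*y + 2) dx ∧ dy

For a 1-form omega = sum_i f_i dx_i, the exterior derivative is
  d(omega) = sum_{i < j} (∂f_j/∂x_i - ∂f_i/∂x_j) dx_i ∧ dx_j.
  coefficient of dx ∧ dy: ∂f_2/∂x - ∂f_1/∂y = ∂(x*(2 - x))/∂x - ∂(2*y^2 + 1)/∂y = -2*x - 4*y + 2
Assembling: d(omega) = (-2*x - 4*y + 2) dx ∧ dy.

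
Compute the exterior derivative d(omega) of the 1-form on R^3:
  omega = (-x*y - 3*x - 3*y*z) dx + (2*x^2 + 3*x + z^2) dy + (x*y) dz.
d(omega) = (5*x + 3*z + 3) dx ∧ dy + (4*y) dx ∧ dz + (x - 2*z) dy ∧ dz

For a 1-form omega = sum_i f_i dx_i, the exterior derivative is
  d(omega) = sum_{i < j} (∂f_j/∂x_i - ∂f_i/∂x_j) dx_i ∧ dx_j.
  coefficient of dx ∧ dy: ∂f_2/∂x - ∂f_1/∂y = ∂(2*x^2 + 3*x + z^2)/∂x - ∂(-x*y - 3*x - 3*y*z)/∂y = 5*x + 3*z + 3
  coefficient of dx ∧ dz: ∂f_3/∂x - ∂f_1/∂z = ∂(x*y)/∂x - ∂(-x*y - 3*x - 3*y*z)/∂z = 4*y
  coefficient of dy ∧ dz: ∂f_3/∂y - ∂f_2/∂z = ∂(x*y)/∂y - ∂(2*x^2 + 3*x + z^2)/∂z = x - 2*z
Assembling: d(omega) = (5*x + 3*z + 3) dx ∧ dy + (4*y) dx ∧ dz + (x - 2*z) dy ∧ dz.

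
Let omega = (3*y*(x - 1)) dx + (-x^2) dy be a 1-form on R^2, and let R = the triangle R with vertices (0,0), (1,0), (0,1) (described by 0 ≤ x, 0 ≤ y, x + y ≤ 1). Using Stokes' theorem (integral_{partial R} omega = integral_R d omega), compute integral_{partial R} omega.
integral_(partial R) omega = 2/3

Stokes: integral_partial_R omega = integral_R d omega with d omega = (∂Q/∂x - ∂P/∂y) dx ∧ dy.
  ∂Q/∂x = -2*x
  ∂P/∂y = 3*x - 3
  integrand = ∂Q/∂x - ∂P/∂y = 3 - 5*x.
Integrating over R: integral_0^1 integral_0^{1-x} (3 - 5*x) dy dx = 2/3.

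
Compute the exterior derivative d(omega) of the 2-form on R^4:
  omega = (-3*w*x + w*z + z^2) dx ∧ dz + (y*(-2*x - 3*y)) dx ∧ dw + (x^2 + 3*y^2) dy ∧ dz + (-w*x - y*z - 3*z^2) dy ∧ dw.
d(omega) = (-3*x + z) dx ∧ dz ∧ dw + (-w + 2*x + 6*y) dx ∧ dy ∧ dw + (2*x) dx ∧ dy ∧ dz + (y + 6*z) dy ∧ dz ∧ dw

For a 2-form omega = sum_{i<j} g_{ij} dx_i ∧ dx_j, the exterior derivative is
  d(omega) = sum_{i<j} d(g_{ij}) ∧ dx_i ∧ dx_j = sum_{i<j, k} (∂g_{ij}/∂x_k) dx_k ∧ dx_i ∧ dx_j.
Expand each term, using dx_k ∧ dx_i ∧ dx_j = sgn(permutation) dx_{(a)} ∧ dx_{(b)} ∧ dx_{(c)} with (a < b < c) sorted:
  d(-3*w*x + w*z + z^2) includes (∂/∂w)(-3*w*x + w*z + z^2) dw = (-3*x + z) dw, which multiplied by dx ∧ dz gives (-3*x + z) dx ∧ dz ∧ dw
  d(y*(-2*x - 3*y)) includes (∂/∂y)(y*(-2*x - 3*y)) dy = (-2*x - 6*y) dy, which multiplied by dx ∧ dw gives (2*x + 6*y) dx ∧ dy ∧ dw
  d(x^2 + 3*y^2) includes (∂/∂x)(x^2 + 3*y^2) dx = (2*x) dx, which multiplied by dy ∧ dz gives (2*x) dx ∧ dy ∧ dz
  d(-w*x - y*z - 3*z^2) includes (∂/∂x)(-w*x - y*z - 3*z^2) dx = (-w) dx, which multiplied by dy ∧ dw gives (-w) dx ∧ dy ∧ dw
  d(-w*x - y*z - 3*z^2) includes (∂/∂z)(-w*x - y*z - 3*z^2) dz = (-y - 6*z) dz, which multiplied by dy ∧ dw gives (y + 6*z) dy ∧ dz ∧ dw
Collecting like 3-forms: d(omega) = (-3*x + z) dx ∧ dz ∧ dw + (-w + 2*x + 6*y) dx ∧ dy ∧ dw + (2*x) dx ∧ dy ∧ dz + (y + 6*z) dy ∧ dz ∧ dw.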